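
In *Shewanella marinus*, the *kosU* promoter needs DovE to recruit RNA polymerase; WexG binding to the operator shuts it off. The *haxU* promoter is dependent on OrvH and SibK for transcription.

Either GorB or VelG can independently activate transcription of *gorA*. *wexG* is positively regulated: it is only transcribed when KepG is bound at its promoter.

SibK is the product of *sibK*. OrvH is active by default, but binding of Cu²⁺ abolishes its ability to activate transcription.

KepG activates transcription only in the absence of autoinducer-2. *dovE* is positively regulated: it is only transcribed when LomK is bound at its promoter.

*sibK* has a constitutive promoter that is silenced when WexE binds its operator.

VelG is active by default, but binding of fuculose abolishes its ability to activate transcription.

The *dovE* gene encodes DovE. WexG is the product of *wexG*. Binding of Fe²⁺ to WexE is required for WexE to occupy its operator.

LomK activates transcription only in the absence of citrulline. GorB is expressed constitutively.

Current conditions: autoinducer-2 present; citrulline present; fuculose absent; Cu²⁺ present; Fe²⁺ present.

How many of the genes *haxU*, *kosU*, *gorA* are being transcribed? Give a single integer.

1

Cu²⁺ is present, so OrvH is inactive.
Fe²⁺ is present, so WexE is active.
With repressor WexE bound, *sibK* is not transcribed.
So SibK is not produced.
Required activator OrvH is absent, so *haxU* is not transcribed.
→ *haxU* is OFF.
Citrulline is present, so LomK is inactive.
Required activator LomK is absent, so *dovE* is not transcribed.
So DovE is not produced.
Autoinducer-2 is present, so KepG is inactive.
Required activator KepG is absent, so *wexG* is not transcribed.
So WexG is not produced.
Required activator DovE is absent, so *kosU* is not transcribed.
→ *kosU* is OFF.
GorB is produced constitutively and is active.
Fuculose is absent, so VelG is active.
Activator GorB is present, so *gorA* is transcribed.
→ *gorA* is ON.
1 of the 3 genes is transcribed.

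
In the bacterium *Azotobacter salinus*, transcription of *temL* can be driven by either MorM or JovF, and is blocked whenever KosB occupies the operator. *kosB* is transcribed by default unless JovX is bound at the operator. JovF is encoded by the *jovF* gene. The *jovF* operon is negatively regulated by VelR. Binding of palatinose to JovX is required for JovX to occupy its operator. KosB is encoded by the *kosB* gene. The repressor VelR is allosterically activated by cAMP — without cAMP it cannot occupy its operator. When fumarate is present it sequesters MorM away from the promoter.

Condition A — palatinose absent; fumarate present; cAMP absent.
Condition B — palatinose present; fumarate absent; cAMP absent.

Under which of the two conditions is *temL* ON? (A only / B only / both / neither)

Condition A:
Palatinose is absent, so JovX is inactive.
With no repressor bound, *kosB* is transcribed.
So KosB is produced and active.
Fumarate is present, so MorM is inactive.
cAMP is absent, so VelR is inactive.
With no repressor bound, *jovF* is transcribed.
So JovF is produced and active.
With repressor KosB bound, *temL* is not transcribed.
→ *temL* is OFF in A.
Condition B:
Palatinose is present, so JovX is active.
With repressor JovX bound, *kosB* is not transcribed.
So KosB is not produced.
Fumarate is absent, so MorM is active.
cAMP is absent, so VelR is inactive.
With no repressor bound, *jovF* is transcribed.
So JovF is produced and active.
Activator MorM is present, so *temL* is transcribed.
→ *temL* is ON in B.

B only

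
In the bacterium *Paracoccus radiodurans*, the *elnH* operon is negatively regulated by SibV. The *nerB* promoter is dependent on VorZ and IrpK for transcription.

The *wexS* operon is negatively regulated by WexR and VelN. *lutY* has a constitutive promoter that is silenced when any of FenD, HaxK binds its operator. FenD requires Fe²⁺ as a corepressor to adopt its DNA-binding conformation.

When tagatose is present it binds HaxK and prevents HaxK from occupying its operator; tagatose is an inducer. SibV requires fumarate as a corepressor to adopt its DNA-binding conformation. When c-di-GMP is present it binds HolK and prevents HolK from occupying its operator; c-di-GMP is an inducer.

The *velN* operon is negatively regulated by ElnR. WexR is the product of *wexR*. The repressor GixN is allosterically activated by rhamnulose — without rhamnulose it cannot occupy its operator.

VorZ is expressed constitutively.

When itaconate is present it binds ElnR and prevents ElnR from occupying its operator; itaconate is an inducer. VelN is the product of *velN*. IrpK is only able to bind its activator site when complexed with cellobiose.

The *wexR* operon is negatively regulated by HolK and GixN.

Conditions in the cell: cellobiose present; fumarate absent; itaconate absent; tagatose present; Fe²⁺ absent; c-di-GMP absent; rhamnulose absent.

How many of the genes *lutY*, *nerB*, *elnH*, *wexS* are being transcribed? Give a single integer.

4

Fe²⁺ is absent, so FenD is inactive.
Tagatose is present, so HaxK is inactive.
With no repressor bound, *lutY* is transcribed.
→ *lutY* is ON.
VorZ is produced constitutively and is active.
Cellobiose is present, so IrpK is active.
No repressor is bound and VorZ and IrpK are active, so *nerB* is transcribed.
→ *nerB* is ON.
Fumarate is absent, so SibV is inactive.
With no repressor bound, *elnH* is transcribed.
→ *elnH* is ON.
c-di-GMP is absent, so HolK is active.
Rhamnulose is absent, so GixN is inactive.
With repressor HolK bound, *wexR* is not transcribed.
So WexR is not produced.
Itaconate is absent, so ElnR is active.
With repressor ElnR bound, *velN* is not transcribed.
So VelN is not produced.
With no repressor bound, *wexS* is transcribed.
→ *wexS* is ON.
4 of the 4 genes are transcribed.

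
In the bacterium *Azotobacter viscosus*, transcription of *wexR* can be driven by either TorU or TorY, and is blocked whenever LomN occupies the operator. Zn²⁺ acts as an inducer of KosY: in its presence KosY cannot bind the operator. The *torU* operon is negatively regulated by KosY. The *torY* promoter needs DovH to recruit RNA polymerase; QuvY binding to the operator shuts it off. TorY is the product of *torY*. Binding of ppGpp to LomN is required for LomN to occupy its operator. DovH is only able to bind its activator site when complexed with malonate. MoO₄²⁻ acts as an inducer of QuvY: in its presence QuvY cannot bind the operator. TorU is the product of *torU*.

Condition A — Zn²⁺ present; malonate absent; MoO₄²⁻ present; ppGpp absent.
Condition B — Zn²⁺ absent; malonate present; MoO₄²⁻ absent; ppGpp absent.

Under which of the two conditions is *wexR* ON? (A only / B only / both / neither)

A only

Condition A:
Zn²⁺ is present, so KosY is inactive.
With no repressor bound, *torU* is transcribed.
So TorU is produced and active.
Malonate is absent, so DovH is inactive.
MoO₄²⁻ is present, so QuvY is inactive.
Required activator DovH is absent, so *torY* is not transcribed.
So TorY is not produced.
ppGpp is absent, so LomN is inactive.
Activator TorU is present, so *wexR* is transcribed.
→ *wexR* is ON in A.
Condition B:
Zn²⁺ is absent, so KosY is active.
With repressor KosY bound, *torU* is not transcribed.
So TorU is not produced.
Malonate is present, so DovH is active.
MoO₄²⁻ is absent, so QuvY is active.
With repressor QuvY bound, *torY* is not transcribed.
So TorY is not produced.
ppGpp is absent, so LomN is inactive.
No activator is available at the *wexR* promoter, so *wexR* is not transcribed.
→ *wexR* is OFF in B.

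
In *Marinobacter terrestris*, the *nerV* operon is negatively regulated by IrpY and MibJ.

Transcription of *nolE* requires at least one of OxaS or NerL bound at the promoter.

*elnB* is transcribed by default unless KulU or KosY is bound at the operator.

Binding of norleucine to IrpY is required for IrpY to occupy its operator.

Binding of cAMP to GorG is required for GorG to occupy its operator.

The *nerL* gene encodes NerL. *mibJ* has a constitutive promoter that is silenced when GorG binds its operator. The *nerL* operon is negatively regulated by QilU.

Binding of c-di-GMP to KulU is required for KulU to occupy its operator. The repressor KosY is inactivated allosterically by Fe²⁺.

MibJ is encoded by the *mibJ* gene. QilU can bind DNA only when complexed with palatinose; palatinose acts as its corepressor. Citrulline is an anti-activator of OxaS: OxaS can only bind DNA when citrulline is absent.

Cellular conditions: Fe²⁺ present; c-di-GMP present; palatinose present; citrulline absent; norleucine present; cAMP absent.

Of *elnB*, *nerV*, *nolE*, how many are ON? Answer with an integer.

1

c-di-GMP is present, so KulU is active.
Fe²⁺ is present, so KosY is inactive.
With repressor KulU bound, *elnB* is not transcribed.
→ *elnB* is OFF.
Norleucine is present, so IrpY is active.
cAMP is absent, so GorG is inactive.
With no repressor bound, *mibJ* is transcribed.
So MibJ is produced and active.
With repressor IrpY bound, *nerV* is not transcribed.
→ *nerV* is OFF.
Citrulline is absent, so OxaS is active.
Palatinose is present, so QilU is active.
With repressor QilU bound, *nerL* is not transcribed.
So NerL is not produced.
Activator OxaS is present, so *nolE* is transcribed.
→ *nolE* is ON.
1 of the 3 genes is transcribed.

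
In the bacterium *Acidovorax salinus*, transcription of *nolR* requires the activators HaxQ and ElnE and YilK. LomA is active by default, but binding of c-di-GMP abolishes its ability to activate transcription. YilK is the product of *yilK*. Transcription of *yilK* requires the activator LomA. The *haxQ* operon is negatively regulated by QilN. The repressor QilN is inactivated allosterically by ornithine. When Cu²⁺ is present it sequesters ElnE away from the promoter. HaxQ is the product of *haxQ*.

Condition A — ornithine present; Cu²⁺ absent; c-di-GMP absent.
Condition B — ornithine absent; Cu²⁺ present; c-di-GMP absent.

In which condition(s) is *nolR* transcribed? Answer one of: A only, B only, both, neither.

Condition A:
Ornithine is present, so QilN is inactive.
With no repressor bound, *haxQ* is transcribed.
So HaxQ is produced and active.
Cu²⁺ is absent, so ElnE is active.
c-di-GMP is absent, so LomA is active.
No repressor is bound and LomA is active, so *yilK* is transcribed.
So YilK is produced and active.
No repressor is bound and HaxQ and ElnE and YilK are active, so *nolR* is transcribed.
→ *nolR* is ON in A.
Condition B:
Ornithine is absent, so QilN is active.
With repressor QilN bound, *haxQ* is not transcribed.
So HaxQ is not produced.
Cu²⁺ is present, so ElnE is inactive.
c-di-GMP is absent, so LomA is active.
No repressor is bound and LomA is active, so *yilK* is transcribed.
So YilK is produced and active.
Required activator HaxQ is absent, so *nolR* is not transcribed.
→ *nolR* is OFF in B.

A only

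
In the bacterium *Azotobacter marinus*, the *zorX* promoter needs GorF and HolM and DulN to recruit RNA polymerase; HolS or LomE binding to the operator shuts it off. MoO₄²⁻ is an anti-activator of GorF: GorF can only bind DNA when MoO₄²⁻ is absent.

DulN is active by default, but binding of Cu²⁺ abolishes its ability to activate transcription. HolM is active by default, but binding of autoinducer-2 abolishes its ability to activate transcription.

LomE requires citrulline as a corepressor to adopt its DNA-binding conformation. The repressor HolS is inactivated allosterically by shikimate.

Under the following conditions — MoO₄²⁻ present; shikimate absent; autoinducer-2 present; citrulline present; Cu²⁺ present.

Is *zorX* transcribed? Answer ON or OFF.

MoO₄²⁻ is present, so GorF is inactive.
Autoinducer-2 is present, so HolM is inactive.
Shikimate is absent, so HolS is active.
Citrulline is present, so LomE is active.
Cu²⁺ is present, so DulN is inactive.
With repressor HolS bound, *zorX* is not transcribed.

OFF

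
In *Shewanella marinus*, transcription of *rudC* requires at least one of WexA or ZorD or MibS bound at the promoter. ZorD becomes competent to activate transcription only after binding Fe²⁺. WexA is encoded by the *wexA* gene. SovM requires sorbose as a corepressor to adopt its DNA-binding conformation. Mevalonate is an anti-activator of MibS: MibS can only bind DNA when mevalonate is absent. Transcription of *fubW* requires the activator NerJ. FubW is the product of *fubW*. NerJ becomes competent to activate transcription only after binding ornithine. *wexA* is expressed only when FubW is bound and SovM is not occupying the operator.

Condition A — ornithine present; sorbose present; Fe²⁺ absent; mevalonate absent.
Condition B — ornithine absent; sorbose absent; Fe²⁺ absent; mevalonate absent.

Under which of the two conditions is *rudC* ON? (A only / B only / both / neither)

both

Condition A:
Ornithine is present, so NerJ is active.
No repressor is bound and NerJ is active, so *fubW* is transcribed.
So FubW is produced and active.
Sorbose is present, so SovM is active.
With repressor SovM bound, *wexA* is not transcribed.
So WexA is not produced.
Fe²⁺ is absent, so ZorD is inactive.
Mevalonate is absent, so MibS is active.
Activator MibS is present, so *rudC* is transcribed.
→ *rudC* is ON in A.
Condition B:
Ornithine is absent, so NerJ is inactive.
Required activator NerJ is absent, so *fubW* is not transcribed.
So FubW is not produced.
Sorbose is absent, so SovM is inactive.
Required activator FubW is absent, so *wexA* is not transcribed.
So WexA is not produced.
Fe²⁺ is absent, so ZorD is inactive.
Mevalonate is absent, so MibS is active.
Activator MibS is present, so *rudC* is transcribed.
→ *rudC* is ON in B.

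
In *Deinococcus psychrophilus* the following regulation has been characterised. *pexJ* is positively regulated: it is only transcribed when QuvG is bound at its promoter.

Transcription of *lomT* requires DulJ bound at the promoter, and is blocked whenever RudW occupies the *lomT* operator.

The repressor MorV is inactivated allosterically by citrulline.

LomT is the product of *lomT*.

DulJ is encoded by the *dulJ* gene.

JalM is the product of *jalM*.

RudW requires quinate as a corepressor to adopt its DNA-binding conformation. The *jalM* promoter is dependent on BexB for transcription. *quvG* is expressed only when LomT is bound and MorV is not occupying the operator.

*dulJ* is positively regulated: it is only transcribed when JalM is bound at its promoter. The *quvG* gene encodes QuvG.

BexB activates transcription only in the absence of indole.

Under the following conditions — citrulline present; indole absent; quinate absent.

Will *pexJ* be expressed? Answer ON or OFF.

Indole is absent, so BexB is active.
No repressor is bound and BexB is active, so *jalM* is transcribed.
So JalM is produced and active.
No repressor is bound and JalM is active, so *dulJ* is transcribed.
So DulJ is produced and active.
Quinate is absent, so RudW is inactive.
No repressor is bound and DulJ is active, so *lomT* is transcribed.
So LomT is produced and active.
Citrulline is present, so MorV is inactive.
No repressor is bound and LomT is active, so *quvG* is transcribed.
So QuvG is produced and active.
No repressor is bound and QuvG is active, so *pexJ* is transcribed.

ON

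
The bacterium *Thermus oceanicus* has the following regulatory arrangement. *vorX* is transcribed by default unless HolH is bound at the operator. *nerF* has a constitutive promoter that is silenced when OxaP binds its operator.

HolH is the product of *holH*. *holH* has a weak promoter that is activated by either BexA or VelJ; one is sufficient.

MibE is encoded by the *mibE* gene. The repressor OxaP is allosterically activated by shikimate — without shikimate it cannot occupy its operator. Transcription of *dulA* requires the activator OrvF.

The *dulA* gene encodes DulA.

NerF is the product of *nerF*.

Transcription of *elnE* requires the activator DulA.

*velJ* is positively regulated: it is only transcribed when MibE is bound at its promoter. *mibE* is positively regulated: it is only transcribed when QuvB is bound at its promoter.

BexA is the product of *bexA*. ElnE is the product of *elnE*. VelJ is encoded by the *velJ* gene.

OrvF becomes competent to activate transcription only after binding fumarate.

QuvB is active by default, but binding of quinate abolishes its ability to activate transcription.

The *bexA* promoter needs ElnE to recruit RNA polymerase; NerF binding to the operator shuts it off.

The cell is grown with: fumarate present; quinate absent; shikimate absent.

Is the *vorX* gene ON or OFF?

Fumarate is present, so OrvF is active.
No repressor is bound and OrvF is active, so *dulA* is transcribed.
So DulA is produced and active.
No repressor is bound and DulA is active, so *elnE* is transcribed.
So ElnE is produced and active.
Shikimate is absent, so OxaP is inactive.
With no repressor bound, *nerF* is transcribed.
So NerF is produced and active.
With repressor NerF bound, *bexA* is not transcribed.
So BexA is not produced.
Quinate is absent, so QuvB is active.
No repressor is bound and QuvB is active, so *mibE* is transcribed.
So MibE is produced and active.
No repressor is bound and MibE is active, so *velJ* is transcribed.
So VelJ is produced and active.
Activator VelJ is present, so *holH* is transcribed.
So HolH is produced and active.
With repressor HolH bound, *vorX* is not transcribed.

OFF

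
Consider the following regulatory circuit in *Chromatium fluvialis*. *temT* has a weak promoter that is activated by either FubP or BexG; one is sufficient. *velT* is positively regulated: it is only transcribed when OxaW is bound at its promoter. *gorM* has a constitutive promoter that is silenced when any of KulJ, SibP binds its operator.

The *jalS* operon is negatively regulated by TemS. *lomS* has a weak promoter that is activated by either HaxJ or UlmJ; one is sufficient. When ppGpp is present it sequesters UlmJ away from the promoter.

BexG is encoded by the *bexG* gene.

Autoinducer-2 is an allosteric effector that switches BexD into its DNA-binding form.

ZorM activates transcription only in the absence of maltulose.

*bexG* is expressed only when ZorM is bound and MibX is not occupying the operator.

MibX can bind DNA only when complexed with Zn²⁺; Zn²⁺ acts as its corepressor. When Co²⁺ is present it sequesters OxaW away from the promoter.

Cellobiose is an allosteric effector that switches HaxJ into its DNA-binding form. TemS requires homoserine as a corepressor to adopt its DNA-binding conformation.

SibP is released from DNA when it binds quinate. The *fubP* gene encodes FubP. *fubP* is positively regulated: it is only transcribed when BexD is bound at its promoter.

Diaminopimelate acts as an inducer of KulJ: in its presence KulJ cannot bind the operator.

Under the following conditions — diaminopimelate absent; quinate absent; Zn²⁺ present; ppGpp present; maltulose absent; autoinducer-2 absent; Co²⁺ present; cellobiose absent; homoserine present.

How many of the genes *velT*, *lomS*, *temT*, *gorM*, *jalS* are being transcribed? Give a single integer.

Co²⁺ is present, so OxaW is inactive.
Required activator OxaW is absent, so *velT* is not transcribed.
→ *velT* is OFF.
Cellobiose is absent, so HaxJ is inactive.
ppGpp is present, so UlmJ is inactive.
No activator is available at the *lomS* promoter, so *lomS* is not transcribed.
→ *lomS* is OFF.
Autoinducer-2 is absent, so BexD is inactive.
Required activator BexD is absent, so *fubP* is not transcribed.
So FubP is not produced.
Zn²⁺ is present, so MibX is active.
Maltulose is absent, so ZorM is active.
With repressor MibX bound, *bexG* is not transcribed.
So BexG is not produced.
No activator is available at the *temT* promoter, so *temT* is not transcribed.
→ *temT* is OFF.
Diaminopimelate is absent, so KulJ is active.
Quinate is absent, so SibP is active.
With repressor KulJ bound, *gorM* is not transcribed.
→ *gorM* is OFF.
Homoserine is present, so TemS is active.
With repressor TemS bound, *jalS* is not transcribed.
→ *jalS* is OFF.
0 of the 5 genes are transcribed.

0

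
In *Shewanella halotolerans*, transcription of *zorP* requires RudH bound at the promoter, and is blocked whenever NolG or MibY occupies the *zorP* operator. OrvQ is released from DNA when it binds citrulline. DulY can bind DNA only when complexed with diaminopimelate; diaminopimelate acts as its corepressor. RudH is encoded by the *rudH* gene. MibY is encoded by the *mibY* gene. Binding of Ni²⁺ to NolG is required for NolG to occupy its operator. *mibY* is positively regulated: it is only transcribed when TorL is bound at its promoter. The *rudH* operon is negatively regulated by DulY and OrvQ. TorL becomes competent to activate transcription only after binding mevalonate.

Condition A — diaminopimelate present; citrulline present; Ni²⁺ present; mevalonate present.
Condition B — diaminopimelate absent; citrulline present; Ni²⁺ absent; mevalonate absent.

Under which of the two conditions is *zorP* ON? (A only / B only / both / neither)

B only

Condition A:
Diaminopimelate is present, so DulY is active.
Citrulline is present, so OrvQ is inactive.
With repressor DulY bound, *rudH* is not transcribed.
So RudH is not produced.
Ni²⁺ is present, so NolG is active.
Mevalonate is present, so TorL is active.
No repressor is bound and TorL is active, so *mibY* is transcribed.
So MibY is produced and active.
With repressor NolG bound, *zorP* is not transcribed.
→ *zorP* is OFF in A.
Condition B:
Diaminopimelate is absent, so DulY is inactive.
Citrulline is present, so OrvQ is inactive.
With no repressor bound, *rudH* is transcribed.
So RudH is produced and active.
Ni²⁺ is absent, so NolG is inactive.
Mevalonate is absent, so TorL is inactive.
Required activator TorL is absent, so *mibY* is not transcribed.
So MibY is not produced.
No repressor is bound and RudH is active, so *zorP* is transcribed.
→ *zorP* is ON in B.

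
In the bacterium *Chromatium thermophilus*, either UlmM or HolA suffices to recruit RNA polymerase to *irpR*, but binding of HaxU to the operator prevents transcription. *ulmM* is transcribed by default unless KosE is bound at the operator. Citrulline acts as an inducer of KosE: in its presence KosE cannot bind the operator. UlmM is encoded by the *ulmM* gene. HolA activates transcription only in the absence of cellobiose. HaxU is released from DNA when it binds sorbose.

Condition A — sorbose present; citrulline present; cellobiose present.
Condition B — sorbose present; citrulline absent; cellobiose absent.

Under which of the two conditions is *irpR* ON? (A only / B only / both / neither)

both

Condition A:
Sorbose is present, so HaxU is inactive.
Citrulline is present, so KosE is inactive.
With no repressor bound, *ulmM* is transcribed.
So UlmM is produced and active.
Cellobiose is present, so HolA is inactive.
Activator UlmM is present, so *irpR* is transcribed.
→ *irpR* is ON in A.
Condition B:
Sorbose is present, so HaxU is inactive.
Citrulline is absent, so KosE is active.
With repressor KosE bound, *ulmM* is not transcribed.
So UlmM is not produced.
Cellobiose is absent, so HolA is active.
Activator HolA is present, so *irpR* is transcribed.
→ *irpR* is ON in B.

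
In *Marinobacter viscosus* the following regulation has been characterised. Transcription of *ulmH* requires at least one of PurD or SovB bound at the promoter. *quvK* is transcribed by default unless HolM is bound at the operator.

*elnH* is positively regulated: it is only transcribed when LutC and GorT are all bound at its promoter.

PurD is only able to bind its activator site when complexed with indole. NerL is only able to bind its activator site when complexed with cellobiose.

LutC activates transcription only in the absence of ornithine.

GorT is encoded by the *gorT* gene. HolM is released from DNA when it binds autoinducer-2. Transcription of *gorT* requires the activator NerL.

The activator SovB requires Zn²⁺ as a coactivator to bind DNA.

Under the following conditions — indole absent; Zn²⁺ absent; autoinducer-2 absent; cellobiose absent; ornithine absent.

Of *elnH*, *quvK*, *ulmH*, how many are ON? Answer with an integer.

Ornithine is absent, so LutC is active.
Cellobiose is absent, so NerL is inactive.
Required activator NerL is absent, so *gorT* is not transcribed.
So GorT is not produced.
Required activator GorT is absent, so *elnH* is not transcribed.
→ *elnH* is OFF.
Autoinducer-2 is absent, so HolM is active.
With repressor HolM bound, *quvK* is not transcribed.
→ *quvK* is OFF.
Indole is absent, so PurD is inactive.
Zn²⁺ is absent, so SovB is inactive.
No activator is available at the *ulmH* promoter, so *ulmH* is not transcribed.
→ *ulmH* is OFF.
0 of the 3 genes are transcribed.

0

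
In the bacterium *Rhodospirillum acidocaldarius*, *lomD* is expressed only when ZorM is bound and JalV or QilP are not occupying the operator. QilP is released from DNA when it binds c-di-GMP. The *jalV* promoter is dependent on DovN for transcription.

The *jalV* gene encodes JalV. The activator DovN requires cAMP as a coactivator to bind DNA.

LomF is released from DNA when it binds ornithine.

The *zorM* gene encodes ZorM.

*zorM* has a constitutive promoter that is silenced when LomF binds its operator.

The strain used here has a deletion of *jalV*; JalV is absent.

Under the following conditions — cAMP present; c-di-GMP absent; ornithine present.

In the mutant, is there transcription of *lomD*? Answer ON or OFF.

OFF

JalV is non-functional in this strain, so it has no effect.
Ornithine is present, so LomF is inactive.
With no repressor bound, *zorM* is transcribed.
So ZorM is produced and active.
c-di-GMP is absent, so QilP is active.
With repressor QilP bound, *lomD* is not transcribed.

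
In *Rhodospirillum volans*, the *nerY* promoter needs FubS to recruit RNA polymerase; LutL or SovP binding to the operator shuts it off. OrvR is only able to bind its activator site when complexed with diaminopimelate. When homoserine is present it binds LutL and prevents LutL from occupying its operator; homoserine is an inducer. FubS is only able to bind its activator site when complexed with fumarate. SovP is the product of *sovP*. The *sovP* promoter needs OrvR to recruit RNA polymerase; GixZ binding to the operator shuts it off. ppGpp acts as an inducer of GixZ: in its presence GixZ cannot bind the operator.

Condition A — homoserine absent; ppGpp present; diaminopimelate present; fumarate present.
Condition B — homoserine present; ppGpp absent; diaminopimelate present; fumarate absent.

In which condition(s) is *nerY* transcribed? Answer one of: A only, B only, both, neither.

neither

Condition A:
Homoserine is absent, so LutL is active.
ppGpp is present, so GixZ is inactive.
Diaminopimelate is present, so OrvR is active.
No repressor is bound and OrvR is active, so *sovP* is transcribed.
So SovP is produced and active.
Fumarate is present, so FubS is active.
With repressor LutL bound, *nerY* is not transcribed.
→ *nerY* is OFF in A.
Condition B:
Homoserine is present, so LutL is inactive.
ppGpp is absent, so GixZ is active.
Diaminopimelate is present, so OrvR is active.
With repressor GixZ bound, *sovP* is not transcribed.
So SovP is not produced.
Fumarate is absent, so FubS is inactive.
Required activator FubS is absent, so *nerY* is not transcribed.
→ *nerY* is OFF in B.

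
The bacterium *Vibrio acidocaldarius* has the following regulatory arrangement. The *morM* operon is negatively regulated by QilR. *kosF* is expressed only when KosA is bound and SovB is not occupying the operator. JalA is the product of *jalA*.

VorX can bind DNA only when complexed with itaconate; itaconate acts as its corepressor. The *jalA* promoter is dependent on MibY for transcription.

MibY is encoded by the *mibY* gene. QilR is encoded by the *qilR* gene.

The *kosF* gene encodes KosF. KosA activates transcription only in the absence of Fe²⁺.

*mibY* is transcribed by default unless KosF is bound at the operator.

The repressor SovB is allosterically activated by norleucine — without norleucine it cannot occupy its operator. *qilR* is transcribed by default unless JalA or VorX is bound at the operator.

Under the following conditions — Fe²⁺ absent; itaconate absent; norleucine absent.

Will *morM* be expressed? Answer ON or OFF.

OFF

Fe²⁺ is absent, so KosA is active.
Norleucine is absent, so SovB is inactive.
No repressor is bound and KosA is active, so *kosF* is transcribed.
So KosF is produced and active.
With repressor KosF bound, *mibY* is not transcribed.
So MibY is not produced.
Required activator MibY is absent, so *jalA* is not transcribed.
So JalA is not produced.
Itaconate is absent, so VorX is inactive.
With no repressor bound, *qilR* is transcribed.
So QilR is produced and active.
With repressor QilR bound, *morM* is not transcribed.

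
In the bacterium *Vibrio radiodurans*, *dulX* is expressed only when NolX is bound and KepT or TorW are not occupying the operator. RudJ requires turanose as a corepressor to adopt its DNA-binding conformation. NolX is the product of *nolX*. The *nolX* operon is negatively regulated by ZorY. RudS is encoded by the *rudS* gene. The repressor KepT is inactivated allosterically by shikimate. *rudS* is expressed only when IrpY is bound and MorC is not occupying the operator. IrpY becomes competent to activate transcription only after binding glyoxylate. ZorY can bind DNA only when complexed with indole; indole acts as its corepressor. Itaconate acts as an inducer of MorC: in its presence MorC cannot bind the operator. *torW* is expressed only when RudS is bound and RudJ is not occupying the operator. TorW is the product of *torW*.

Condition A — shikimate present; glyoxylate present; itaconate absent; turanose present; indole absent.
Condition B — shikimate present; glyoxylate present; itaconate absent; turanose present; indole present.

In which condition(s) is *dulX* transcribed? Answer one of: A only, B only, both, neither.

A only

Condition A:
Shikimate is present, so KepT is inactive.
Glyoxylate is present, so IrpY is active.
Itaconate is absent, so MorC is active.
With repressor MorC bound, *rudS* is not transcribed.
So RudS is not produced.
Turanose is present, so RudJ is active.
With repressor RudJ bound, *torW* is not transcribed.
So TorW is not produced.
Indole is absent, so ZorY is inactive.
With no repressor bound, *nolX* is transcribed.
So NolX is produced and active.
No repressor is bound and NolX is active, so *dulX* is transcribed.
→ *dulX* is ON in A.
Condition B:
Shikimate is present, so KepT is inactive.
Glyoxylate is present, so IrpY is active.
Itaconate is absent, so MorC is active.
With repressor MorC bound, *rudS* is not transcribed.
So RudS is not produced.
Turanose is present, so RudJ is active.
With repressor RudJ bound, *torW* is not transcribed.
So TorW is not produced.
Indole is present, so ZorY is active.
With repressor ZorY bound, *nolX* is not transcribed.
So NolX is not produced.
Required activator NolX is absent, so *dulX* is not transcribed.
→ *dulX* is OFF in B.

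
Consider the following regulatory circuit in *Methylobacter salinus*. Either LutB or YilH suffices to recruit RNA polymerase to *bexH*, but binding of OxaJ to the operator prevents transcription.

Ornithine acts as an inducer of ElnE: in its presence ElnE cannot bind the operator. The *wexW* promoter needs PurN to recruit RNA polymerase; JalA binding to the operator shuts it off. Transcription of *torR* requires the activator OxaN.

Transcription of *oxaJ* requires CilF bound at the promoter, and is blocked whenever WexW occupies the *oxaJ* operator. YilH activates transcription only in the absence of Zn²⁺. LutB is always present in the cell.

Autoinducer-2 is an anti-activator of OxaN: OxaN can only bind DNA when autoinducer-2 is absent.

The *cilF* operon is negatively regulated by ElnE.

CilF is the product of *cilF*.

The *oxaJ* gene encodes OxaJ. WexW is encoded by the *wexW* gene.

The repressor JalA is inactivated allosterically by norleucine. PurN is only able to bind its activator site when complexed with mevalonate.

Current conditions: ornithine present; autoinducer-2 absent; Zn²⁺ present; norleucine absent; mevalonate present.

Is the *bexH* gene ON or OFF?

OFF

LutB is produced constitutively and is active.
Norleucine is absent, so JalA is active.
Mevalonate is present, so PurN is active.
With repressor JalA bound, *wexW* is not transcribed.
So WexW is not produced.
Ornithine is present, so ElnE is inactive.
With no repressor bound, *cilF* is transcribed.
So CilF is produced and active.
No repressor is bound and CilF is active, so *oxaJ* is transcribed.
So OxaJ is produced and active.
Zn²⁺ is present, so YilH is inactive.
With repressor OxaJ bound, *bexH* is not transcribed.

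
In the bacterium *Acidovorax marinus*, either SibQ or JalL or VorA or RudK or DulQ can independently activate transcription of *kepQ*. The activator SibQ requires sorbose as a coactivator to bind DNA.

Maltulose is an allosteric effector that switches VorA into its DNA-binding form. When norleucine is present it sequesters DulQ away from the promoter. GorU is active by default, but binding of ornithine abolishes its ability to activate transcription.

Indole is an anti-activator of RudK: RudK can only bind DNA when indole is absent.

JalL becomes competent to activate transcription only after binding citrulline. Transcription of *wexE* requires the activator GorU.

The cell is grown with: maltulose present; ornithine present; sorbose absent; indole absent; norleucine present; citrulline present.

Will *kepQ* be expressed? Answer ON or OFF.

ON

Sorbose is absent, so SibQ is inactive.
Citrulline is present, so JalL is active.
Maltulose is present, so VorA is active.
Indole is absent, so RudK is active.
Norleucine is present, so DulQ is inactive.
Activator JalL is present, so *kepQ* is transcribed.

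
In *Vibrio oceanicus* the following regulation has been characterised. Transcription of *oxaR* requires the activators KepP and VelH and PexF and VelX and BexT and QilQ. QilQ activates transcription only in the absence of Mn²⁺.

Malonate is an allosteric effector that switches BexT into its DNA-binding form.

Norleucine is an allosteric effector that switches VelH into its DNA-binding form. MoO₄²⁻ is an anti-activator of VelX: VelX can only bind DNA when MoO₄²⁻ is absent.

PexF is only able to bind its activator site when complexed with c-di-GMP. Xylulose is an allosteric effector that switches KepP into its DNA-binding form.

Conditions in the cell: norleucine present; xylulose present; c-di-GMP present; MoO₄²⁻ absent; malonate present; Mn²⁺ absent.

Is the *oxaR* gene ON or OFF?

ON

Xylulose is present, so KepP is active.
Norleucine is present, so VelH is active.
c-di-GMP is present, so PexF is active.
MoO₄²⁻ is absent, so VelX is active.
Malonate is present, so BexT is active.
Mn²⁺ is absent, so QilQ is active.
No repressor is bound and KepP and VelH and PexF and VelX and BexT and QilQ are active, so *oxaR* is transcribed.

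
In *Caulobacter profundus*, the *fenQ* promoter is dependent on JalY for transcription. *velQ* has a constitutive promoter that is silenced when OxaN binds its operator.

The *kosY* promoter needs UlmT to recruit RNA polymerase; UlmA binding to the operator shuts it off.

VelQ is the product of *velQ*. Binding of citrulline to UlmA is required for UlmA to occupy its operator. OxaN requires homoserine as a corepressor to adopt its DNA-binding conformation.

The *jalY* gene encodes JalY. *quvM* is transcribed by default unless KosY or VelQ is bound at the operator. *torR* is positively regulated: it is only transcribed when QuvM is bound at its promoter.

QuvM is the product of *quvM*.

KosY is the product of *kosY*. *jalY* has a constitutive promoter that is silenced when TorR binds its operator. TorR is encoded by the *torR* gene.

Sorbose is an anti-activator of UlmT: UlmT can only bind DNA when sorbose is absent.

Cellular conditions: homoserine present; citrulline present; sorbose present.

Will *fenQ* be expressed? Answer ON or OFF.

Citrulline is present, so UlmA is active.
Sorbose is present, so UlmT is inactive.
With repressor UlmA bound, *kosY* is not transcribed.
So KosY is not produced.
Homoserine is present, so OxaN is active.
With repressor OxaN bound, *velQ* is not transcribed.
So VelQ is not produced.
With no repressor bound, *quvM* is transcribed.
So QuvM is produced and active.
No repressor is bound and QuvM is active, so *torR* is transcribed.
So TorR is produced and active.
With repressor TorR bound, *jalY* is not transcribed.
So JalY is not produced.
Required activator JalY is absent, so *fenQ* is not transcribed.

OFF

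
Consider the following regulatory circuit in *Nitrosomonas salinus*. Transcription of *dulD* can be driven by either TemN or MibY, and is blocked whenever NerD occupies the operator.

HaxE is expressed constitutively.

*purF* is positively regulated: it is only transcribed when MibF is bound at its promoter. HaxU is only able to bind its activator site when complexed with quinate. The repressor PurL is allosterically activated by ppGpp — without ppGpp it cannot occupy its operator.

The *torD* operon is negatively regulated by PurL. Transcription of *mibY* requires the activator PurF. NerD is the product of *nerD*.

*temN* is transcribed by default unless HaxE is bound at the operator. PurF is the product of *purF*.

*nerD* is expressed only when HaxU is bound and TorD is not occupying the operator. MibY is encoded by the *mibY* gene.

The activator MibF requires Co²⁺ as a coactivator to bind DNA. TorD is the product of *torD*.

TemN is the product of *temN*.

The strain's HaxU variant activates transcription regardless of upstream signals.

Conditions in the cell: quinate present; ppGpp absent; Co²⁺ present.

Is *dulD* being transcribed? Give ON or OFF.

ON

ppGpp is absent, so PurL is inactive.
With no repressor bound, *torD* is transcribed.
So TorD is produced and active.
HaxU is constitutively active in this strain.
With repressor TorD bound, *nerD* is not transcribed.
So NerD is not produced.
HaxE is produced constitutively and is active.
With repressor HaxE bound, *temN* is not transcribed.
So TemN is not produced.
Co²⁺ is present, so MibF is active.
No repressor is bound and MibF is active, so *purF* is transcribed.
So PurF is produced and active.
No repressor is bound and PurF is active, so *mibY* is transcribed.
So MibY is produced and active.
Activator MibY is present, so *dulD* is transcribed.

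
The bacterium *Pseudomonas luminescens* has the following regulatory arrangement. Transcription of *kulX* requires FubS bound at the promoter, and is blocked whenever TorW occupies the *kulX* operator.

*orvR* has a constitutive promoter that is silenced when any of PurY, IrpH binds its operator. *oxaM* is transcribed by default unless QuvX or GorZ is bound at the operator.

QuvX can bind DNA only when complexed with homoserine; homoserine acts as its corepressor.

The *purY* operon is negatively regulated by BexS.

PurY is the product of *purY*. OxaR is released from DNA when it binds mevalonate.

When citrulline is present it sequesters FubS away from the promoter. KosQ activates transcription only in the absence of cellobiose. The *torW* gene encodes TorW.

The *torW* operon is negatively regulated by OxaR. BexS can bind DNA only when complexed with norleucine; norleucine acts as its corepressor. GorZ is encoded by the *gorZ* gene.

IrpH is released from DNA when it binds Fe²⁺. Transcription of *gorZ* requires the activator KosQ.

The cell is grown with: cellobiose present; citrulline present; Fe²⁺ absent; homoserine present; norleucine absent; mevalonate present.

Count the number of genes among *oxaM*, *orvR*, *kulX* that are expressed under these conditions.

0

Homoserine is present, so QuvX is active.
Cellobiose is present, so KosQ is inactive.
Required activator KosQ is absent, so *gorZ* is not transcribed.
So GorZ is not produced.
With repressor QuvX bound, *oxaM* is not transcribed.
→ *oxaM* is OFF.
Norleucine is absent, so BexS is inactive.
With no repressor bound, *purY* is transcribed.
So PurY is produced and active.
Fe²⁺ is absent, so IrpH is active.
With repressor PurY bound, *orvR* is not transcribed.
→ *orvR* is OFF.
Citrulline is present, so FubS is inactive.
Mevalonate is present, so OxaR is inactive.
With no repressor bound, *torW* is transcribed.
So TorW is produced and active.
With repressor TorW bound, *kulX* is not transcribed.
→ *kulX* is OFF.
0 of the 3 genes are transcribed.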